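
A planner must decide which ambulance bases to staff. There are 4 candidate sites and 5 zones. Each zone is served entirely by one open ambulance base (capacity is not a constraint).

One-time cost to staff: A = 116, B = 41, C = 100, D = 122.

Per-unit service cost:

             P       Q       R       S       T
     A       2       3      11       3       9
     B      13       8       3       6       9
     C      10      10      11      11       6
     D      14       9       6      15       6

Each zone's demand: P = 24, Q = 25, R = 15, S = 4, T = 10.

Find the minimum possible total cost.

For any fixed open set, each zone goes to its cheapest open site; total = fixed + service.
{A, B}: P→A 2·24=48, Q→A 3·25=75, R→B 3·15=45, S→A 3·4=12, T→A 9·10=90. Service 270; fixed 157; total 427.
{A, B, C}: service 240 + fixed 257 = 497
{A}: service 390 + fixed 116 = 506
{A, B, C, D}: P→A 2·24=48, Q→A 3·25=75, R→B 3·15=45, S→A 3·4=12, T→C 6·10=60. Service 240; fixed 379; total 619.
No other subset beats 427.

Minimum total cost: 427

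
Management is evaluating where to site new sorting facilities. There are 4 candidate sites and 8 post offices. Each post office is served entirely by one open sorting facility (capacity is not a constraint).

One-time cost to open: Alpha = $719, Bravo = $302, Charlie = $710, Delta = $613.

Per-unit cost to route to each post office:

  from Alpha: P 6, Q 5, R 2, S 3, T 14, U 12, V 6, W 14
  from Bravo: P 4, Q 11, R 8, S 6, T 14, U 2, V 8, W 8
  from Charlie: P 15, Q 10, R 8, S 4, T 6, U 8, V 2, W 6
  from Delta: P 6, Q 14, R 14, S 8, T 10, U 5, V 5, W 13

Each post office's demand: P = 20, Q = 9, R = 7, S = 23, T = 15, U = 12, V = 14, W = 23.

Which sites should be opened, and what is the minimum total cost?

Open Bravo only; minimum total cost 1205.

For any fixed open set, each post office goes to its cheapest open site; total = fixed + service.
{Bravo}: P→Bravo 4·20=80, Q→Bravo 11·9=99, R→Bravo 8·7=56, S→Bravo 6·23=138, T→Bravo 14·15=210, U→Bravo 2·12=24, V→Bravo 8·14=112, W→Bravo 8·23=184. Service 903; fixed 302; total 1205.
{Charlie}: P→Charlie 15·20=300, Q→Charlie 10·9=90, R→Charlie 8·7=56, S→Charlie 4·23=92, T→Charlie 6·15=90, U→Charlie 8·12=96, V→Charlie 2·14=28, W→Charlie 6·23=138. Service 890; fixed 710; total 1600.
{Bravo, Charlie}: P→Bravo 4·20=80, Q→Charlie 10·9=90, R→Bravo 8·7=56, S→Charlie 4·23=92, T→Charlie 6·15=90, U→Bravo 2·12=24, V→Charlie 2·14=28, W→Charlie 6·23=138. Service 598; fixed 1012; total 1610.
{Alpha, Bravo, Charlie, Delta}: service 488 + fixed 2344 = 2832
No other subset beats 1205.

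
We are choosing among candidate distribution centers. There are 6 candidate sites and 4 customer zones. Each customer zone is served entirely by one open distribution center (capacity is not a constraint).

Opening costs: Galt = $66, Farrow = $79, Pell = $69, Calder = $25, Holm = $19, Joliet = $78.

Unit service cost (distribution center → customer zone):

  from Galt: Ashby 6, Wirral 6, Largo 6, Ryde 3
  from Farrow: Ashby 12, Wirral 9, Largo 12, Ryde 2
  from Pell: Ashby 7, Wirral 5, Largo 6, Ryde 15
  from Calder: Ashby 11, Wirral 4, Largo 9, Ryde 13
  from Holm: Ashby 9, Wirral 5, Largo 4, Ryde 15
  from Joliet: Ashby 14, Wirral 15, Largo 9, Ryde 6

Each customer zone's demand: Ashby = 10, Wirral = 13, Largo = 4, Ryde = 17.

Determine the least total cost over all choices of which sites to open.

Minimum total cost: 277

For any fixed open set, each customer zone goes to its cheapest open site; total = fixed + service.
{Galt, Holm}: Ashby→Galt 6·10=60, Wirral→Holm 5·13=65, Largo→Holm 4·4=16, Ryde→Galt 3·17=51. Service 192; fixed 85; total 277.
{Galt, Calder}: service 187 + fixed 91 = 278
{Galt}: service 213 + fixed 66 = 279
{Galt, Farrow, Pell, Calder, Holm, Joliet}: service 162 + fixed 336 = 498
No other subset beats 277.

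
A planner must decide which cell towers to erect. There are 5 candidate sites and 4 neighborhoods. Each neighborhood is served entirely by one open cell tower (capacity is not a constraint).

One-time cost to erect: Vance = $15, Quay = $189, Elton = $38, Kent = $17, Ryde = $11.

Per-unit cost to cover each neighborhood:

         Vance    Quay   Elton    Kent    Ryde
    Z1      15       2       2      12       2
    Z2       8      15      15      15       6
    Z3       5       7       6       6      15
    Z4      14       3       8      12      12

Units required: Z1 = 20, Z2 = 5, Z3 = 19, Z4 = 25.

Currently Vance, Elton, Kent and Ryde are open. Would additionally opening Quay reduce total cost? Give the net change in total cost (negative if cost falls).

Current service cost with {Vance, Elton, Kent, Ryde}: 365.
Adding Quay: each neighborhood re-picks its cheapest; new service cost 240, saving 125.
Extra fixed cost: 189. Net change = 189 − 125 = 64.
(Totals: 446 → 510.)

No — net change +64 (cost rises by 64).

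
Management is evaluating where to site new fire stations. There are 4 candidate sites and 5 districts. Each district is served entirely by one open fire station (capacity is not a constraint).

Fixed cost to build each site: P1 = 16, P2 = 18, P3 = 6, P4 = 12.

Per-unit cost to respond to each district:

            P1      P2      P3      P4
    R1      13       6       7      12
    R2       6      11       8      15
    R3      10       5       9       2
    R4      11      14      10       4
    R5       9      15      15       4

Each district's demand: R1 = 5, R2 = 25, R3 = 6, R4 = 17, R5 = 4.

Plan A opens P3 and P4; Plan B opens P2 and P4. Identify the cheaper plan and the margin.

Plan A is cheaper by 82.

Plan A: {P3, P4}: R1→P3 7·5=35, R2→P3 8·25=200, R3→P4 2·6=12, R4→P4 4·17=68, R5→P4 4·4=16. Service 331; fixed 18; total 349.
Plan B: {P2, P4}: R1→P2 6·5=30, R2→P2 11·25=275, R3→P4 2·6=12, R4→P4 4·17=68, R5→P4 4·4=16. Service 401; fixed 30; total 431.
Difference: |349 − 431| = 82.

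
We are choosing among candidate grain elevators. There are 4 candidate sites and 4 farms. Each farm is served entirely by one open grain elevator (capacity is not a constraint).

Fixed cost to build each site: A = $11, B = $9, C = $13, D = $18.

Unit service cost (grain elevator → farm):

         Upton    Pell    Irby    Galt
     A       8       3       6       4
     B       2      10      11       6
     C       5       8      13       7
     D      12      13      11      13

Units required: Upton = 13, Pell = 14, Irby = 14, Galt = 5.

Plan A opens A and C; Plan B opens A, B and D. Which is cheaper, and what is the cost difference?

Plan A: {A, C}: Upton→C 5·13=65, Pell→A 3·14=42, Irby→A 6·14=84, Galt→A 4·5=20. Service 211; fixed 24; total 235.
Plan B: {A, B, D}: Upton→B 2·13=26, Pell→A 3·14=42, Irby→A 6·14=84, Galt→A 4·5=20. Service 172; fixed 38; total 210.
Difference: |235 − 210| = 25.

Plan B is cheaper by 25.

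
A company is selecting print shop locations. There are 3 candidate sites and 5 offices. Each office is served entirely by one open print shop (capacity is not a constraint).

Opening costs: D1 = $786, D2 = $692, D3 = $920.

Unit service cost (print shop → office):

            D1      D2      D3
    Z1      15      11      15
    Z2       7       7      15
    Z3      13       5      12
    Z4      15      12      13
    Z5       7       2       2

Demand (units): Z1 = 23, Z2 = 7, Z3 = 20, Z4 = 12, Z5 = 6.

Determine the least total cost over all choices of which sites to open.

For any fixed open set, each office goes to its cheapest open site; total = fixed + service.
{D2}: Z1→D2 11·23=253, Z2→D2 7·7=49, Z3→D2 5·20=100, Z4→D2 12·12=144, Z5→D2 2·6=12. Service 558; fixed 692; total 1250.
{D1}: Z1→D1 15·23=345, Z2→D1 7·7=49, Z3→D1 13·20=260, Z4→D1 15·12=180, Z5→D1 7·6=42. Service 876; fixed 786; total 1662.
{D3}: service 858 + fixed 920 = 1778
{D1, D2, D3}: service 558 + fixed 2398 = 2956
No other subset beats 1250.

Minimum total cost: 1250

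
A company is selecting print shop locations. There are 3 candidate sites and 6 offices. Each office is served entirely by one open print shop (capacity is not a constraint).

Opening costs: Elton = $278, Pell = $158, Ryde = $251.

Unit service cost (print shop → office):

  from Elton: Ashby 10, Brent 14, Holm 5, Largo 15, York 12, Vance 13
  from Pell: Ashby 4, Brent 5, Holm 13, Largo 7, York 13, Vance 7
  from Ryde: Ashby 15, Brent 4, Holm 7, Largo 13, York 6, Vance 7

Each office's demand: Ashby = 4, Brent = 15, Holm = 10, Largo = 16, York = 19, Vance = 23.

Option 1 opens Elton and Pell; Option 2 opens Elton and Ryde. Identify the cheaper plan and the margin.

Option 1: {Elton, Pell}: Ashby→Pell 4·4=16, Brent→Pell 5·15=75, Holm→Elton 5·10=50, Largo→Pell 7·16=112, York→Elton 12·19=228, Vance→Pell 7·23=161. Service 642; fixed 436; total 1078.
Option 2: {Elton, Ryde}: Ashby→Elton 10·4=40, Brent→Ryde 4·15=60, Holm→Elton 5·10=50, Largo→Ryde 13·16=208, York→Ryde 6·19=114, Vance→Ryde 7·23=161. Service 633; fixed 529; total 1162.
Difference: |1078 − 1162| = 84.

Option 1 is cheaper by 84.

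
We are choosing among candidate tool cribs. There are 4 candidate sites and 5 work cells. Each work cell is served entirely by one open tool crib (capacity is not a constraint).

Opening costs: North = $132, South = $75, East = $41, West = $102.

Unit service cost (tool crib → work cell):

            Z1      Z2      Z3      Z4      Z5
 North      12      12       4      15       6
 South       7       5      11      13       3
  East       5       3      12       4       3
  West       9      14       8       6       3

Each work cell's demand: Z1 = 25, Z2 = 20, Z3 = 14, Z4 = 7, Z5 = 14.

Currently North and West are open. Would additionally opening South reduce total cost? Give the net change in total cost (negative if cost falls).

Yes — net change −115 (cost falls by 115).

Current service cost with {North, West}: 605.
Adding South: each work cell re-picks its cheapest; new service cost 415, saving 190.
Extra fixed cost: 75. Net change = 75 − 190 = -115.
(Totals: 839 → 724.)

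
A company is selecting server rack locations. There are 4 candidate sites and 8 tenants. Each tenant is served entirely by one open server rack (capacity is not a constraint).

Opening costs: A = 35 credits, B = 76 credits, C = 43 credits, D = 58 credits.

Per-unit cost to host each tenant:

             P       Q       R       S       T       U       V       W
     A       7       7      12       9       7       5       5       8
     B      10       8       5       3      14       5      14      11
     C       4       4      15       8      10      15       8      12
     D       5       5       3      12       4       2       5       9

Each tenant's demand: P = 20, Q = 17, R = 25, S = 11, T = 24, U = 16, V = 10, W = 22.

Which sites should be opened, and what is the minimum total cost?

Open C and D; minimum total cost 788.

For any fixed open set, each tenant goes to its cheapest open site; total = fixed + service.
{C, D}: P→C 4·20=80, Q→C 4·17=68, R→D 3·25=75, S→C 8·11=88, T→D 4·24=96, U→D 2·16=32, V→D 5·10=50, W→D 9·22=198. Service 687; fixed 101; total 788.
{A, C, D}: service 665 + fixed 136 = 801
{B, D}: P→D 5·20=100, Q→D 5·17=85, R→D 3·25=75, S→B 3·11=33, T→D 4·24=96, U→D 2·16=32, V→D 5·10=50, W→D 9·22=198. Service 669; fixed 134; total 803.
{A, B, C, D}: service 610 + fixed 212 = 822
No other subset beats 788.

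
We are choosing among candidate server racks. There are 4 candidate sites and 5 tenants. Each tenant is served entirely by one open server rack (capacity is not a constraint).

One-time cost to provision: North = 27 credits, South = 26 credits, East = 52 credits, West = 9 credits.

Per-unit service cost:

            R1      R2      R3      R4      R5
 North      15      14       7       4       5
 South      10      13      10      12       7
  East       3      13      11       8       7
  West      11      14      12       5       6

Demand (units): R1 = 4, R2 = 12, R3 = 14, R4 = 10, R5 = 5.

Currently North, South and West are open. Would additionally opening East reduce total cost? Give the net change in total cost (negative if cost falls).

No — net change +24 (cost rises by 24).

Current service cost with {North, South, West}: 359.
Adding East: each tenant re-picks its cheapest; new service cost 331, saving 28.
Extra fixed cost: 52. Net change = 52 − 28 = 24.
(Totals: 421 → 445.)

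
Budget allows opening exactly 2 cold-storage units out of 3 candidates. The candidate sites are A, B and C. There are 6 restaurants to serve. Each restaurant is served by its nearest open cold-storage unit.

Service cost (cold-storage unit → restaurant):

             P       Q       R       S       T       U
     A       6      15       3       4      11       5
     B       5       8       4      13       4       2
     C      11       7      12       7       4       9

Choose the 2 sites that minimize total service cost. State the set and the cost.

Choose A and B; total service cost 26.

With exactly 2 open, each restaurant uses its cheapest among the chosen.
{A, B}: P→B 5, Q→B 8, R→A 3, S→A 4, T→B 4, U→B 2. Service cost 26.
{A, C}: service cost 29
{B, C}: service cost 29
Among all 3 size-2 choices, {A, B} is lowest.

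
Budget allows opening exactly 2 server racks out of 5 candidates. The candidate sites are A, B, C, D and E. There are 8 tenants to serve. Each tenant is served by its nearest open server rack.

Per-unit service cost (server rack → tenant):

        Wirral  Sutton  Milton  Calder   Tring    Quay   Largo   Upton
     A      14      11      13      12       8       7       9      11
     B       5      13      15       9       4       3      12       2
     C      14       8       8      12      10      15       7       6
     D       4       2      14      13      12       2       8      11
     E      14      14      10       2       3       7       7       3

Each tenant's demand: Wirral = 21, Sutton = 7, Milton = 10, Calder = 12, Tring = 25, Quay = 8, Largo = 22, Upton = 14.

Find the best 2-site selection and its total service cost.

Choose D and E; total service cost 509.

With exactly 2 open, each tenant uses its cheapest among the chosen.
{D, E}: Wirral→D 4·21=84, Sutton→D 2·7=14, Milton→E 10·10=100, Calder→E 2·12=24, Tring→E 3·25=75, Quay→D 2·8=16, Largo→E 7·22=154, Upton→E 3·14=42. Service cost 509.
{B, E}: service cost 601
{B, C}: service cost 655
Among all 10 size-2 choices, {D, E} is lowest.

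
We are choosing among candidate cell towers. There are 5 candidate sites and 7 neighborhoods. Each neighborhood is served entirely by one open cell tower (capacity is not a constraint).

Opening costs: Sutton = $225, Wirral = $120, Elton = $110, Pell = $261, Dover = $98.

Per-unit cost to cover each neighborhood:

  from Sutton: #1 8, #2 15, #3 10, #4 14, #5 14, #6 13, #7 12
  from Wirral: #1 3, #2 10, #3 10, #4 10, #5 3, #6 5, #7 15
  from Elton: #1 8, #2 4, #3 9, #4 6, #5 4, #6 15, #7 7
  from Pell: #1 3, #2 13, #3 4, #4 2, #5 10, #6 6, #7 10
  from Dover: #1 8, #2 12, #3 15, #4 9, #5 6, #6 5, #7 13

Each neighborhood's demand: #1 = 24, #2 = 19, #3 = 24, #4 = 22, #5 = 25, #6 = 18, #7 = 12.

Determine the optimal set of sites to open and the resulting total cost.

Open Elton and Pell; minimum total cost 951.

For any fixed open set, each neighborhood goes to its cheapest open site; total = fixed + service.
{Elton, Pell}: #1→Pell 3·24=72, #2→Elton 4·19=76, #3→Pell 4·24=96, #4→Pell 2·22=44, #5→Elton 4·25=100, #6→Pell 6·18=108, #7→Elton 7·12=84. Service 580; fixed 371; total 951.
{Wirral, Elton}: service 745 + fixed 230 = 975
{Wirral, Elton, Pell}: service 537 + fixed 491 = 1028
{Sutton, Wirral, Elton, Pell, Dover}: service 537 + fixed 814 = 1351
No other subset beats 951.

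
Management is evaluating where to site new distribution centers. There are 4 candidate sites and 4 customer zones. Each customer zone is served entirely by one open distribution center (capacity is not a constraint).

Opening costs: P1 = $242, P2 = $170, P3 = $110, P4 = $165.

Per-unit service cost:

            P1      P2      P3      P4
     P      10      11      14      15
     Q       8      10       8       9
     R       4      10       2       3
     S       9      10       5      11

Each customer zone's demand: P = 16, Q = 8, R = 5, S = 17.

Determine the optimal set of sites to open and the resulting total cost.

Open P3 only; minimum total cost 493.

For any fixed open set, each customer zone goes to its cheapest open site; total = fixed + service.
{P3}: P→P3 14·16=224, Q→P3 8·8=64, R→P3 2·5=10, S→P3 5·17=85. Service 383; fixed 110; total 493.
{P2, P3}: service 335 + fixed 280 = 615
{P1}: service 397 + fixed 242 = 639
{P1, P2, P3, P4}: P→P1 10·16=160, Q→P1 8·8=64, R→P3 2·5=10, S→P3 5·17=85. Service 319; fixed 687; total 1006.
No other subset beats 493.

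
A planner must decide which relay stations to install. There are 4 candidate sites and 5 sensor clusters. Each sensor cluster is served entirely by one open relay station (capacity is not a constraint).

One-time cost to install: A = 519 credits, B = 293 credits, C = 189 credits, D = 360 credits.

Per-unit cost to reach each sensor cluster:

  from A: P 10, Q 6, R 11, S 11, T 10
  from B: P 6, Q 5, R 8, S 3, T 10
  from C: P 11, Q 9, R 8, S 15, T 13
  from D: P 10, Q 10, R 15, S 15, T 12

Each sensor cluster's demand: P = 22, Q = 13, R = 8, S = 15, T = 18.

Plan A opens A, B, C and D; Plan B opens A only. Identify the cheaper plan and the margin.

Plan B is cheaper by 597.

Plan A: {A, B, C, D}: P→B 6·22=132, Q→B 5·13=65, R→B 8·8=64, S→B 3·15=45, T→A 10·18=180. Service 486; fixed 1361; total 1847.
Plan B: {A}: P→A 10·22=220, Q→A 6·13=78, R→A 11·8=88, S→A 11·15=165, T→A 10·18=180. Service 731; fixed 519; total 1250.
Difference: |1847 − 1250| = 597.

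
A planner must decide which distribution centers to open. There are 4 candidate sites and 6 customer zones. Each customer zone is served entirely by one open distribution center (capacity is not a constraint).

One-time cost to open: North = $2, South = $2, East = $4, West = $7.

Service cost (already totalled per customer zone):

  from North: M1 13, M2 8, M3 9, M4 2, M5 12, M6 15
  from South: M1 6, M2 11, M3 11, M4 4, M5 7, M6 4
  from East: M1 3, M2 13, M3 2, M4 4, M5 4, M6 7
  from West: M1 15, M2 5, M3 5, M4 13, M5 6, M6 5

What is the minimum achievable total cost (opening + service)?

For any fixed open set, each customer zone goes to its cheapest open site; total = fixed + service.
{North, South, East}: M1→East 3, M2→North 8, M3→East 2, M4→North 2, M5→East 4, M6→South 4. Service 23; fixed 8; total 31.
{North, East}: M1→East 3, M2→North 8, M3→East 2, M4→North 2, M5→East 4, M6→East 7. Service 26; fixed 6; total 32.
{North, East, West}: service 21 + fixed 13 = 34
{North, South, East, West}: service 20 + fixed 15 = 35
No other subset beats 31.

Minimum total cost: 31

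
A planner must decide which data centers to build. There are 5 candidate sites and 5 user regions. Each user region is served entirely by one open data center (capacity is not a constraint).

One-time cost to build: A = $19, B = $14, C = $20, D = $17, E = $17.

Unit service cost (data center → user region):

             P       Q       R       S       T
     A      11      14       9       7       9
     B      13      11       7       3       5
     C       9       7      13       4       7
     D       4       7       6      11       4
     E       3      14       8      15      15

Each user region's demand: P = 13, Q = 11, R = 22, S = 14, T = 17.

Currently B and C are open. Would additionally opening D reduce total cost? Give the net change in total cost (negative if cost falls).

Current service cost with {B, C}: 475.
Adding D: each user region re-picks its cheapest; new service cost 371, saving 104.
Extra fixed cost: 17. Net change = 17 − 104 = -87.
(Totals: 509 → 422.)

Yes — net change −87 (cost falls by 87).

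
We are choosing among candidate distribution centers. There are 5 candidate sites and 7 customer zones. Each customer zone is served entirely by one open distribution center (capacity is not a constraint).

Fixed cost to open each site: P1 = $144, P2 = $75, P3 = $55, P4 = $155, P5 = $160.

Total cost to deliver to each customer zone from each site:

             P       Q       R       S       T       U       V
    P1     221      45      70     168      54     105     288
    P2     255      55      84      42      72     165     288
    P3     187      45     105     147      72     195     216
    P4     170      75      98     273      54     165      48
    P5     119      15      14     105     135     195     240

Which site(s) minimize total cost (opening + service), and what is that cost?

Open P4 and P5; minimum total cost 835.

For any fixed open set, each customer zone goes to its cheapest open site; total = fixed + service.
{P4, P5}: P→P5 119, Q→P5 15, R→P5 14, S→P5 105, T→P4 54, U→P4 165, V→P4 48. Service 520; fixed 315; total 835.
{P2, P4, P5}: service 457 + fixed 390 = 847
{P2, P4}: service 618 + fixed 230 = 848
{P1, P2, P3, P4, P5}: P→P5 119, Q→P5 15, R→P5 14, S→P2 42, T→P1 54, U→P1 105, V→P4 48. Service 397; fixed 589; total 986.
No other subset beats 835.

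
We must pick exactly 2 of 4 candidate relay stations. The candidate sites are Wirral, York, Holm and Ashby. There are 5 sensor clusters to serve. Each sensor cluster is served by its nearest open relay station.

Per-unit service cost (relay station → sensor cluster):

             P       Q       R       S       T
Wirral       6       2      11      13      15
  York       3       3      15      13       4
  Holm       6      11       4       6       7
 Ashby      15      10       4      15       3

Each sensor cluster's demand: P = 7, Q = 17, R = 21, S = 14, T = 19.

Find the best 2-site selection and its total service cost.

Choose York and Holm; total service cost 316.

With exactly 2 open, each sensor cluster uses its cheapest among the chosen.
{York, Holm}: P→York 3·7=21, Q→York 3·17=51, R→Holm 4·21=84, S→Holm 6·14=84, T→York 4·19=76. Service cost 316.
{Wirral, Holm}: service cost 377
{York, Ashby}: service cost 395
Among all 6 size-2 choices, {York, Holm} is lowest.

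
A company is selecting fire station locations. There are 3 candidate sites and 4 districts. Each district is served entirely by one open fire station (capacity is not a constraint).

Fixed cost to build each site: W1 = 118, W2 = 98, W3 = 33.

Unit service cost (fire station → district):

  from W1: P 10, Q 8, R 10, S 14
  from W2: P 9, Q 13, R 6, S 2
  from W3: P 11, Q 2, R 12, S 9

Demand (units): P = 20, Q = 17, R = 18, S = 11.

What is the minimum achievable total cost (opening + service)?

Minimum total cost: 475

For any fixed open set, each district goes to its cheapest open site; total = fixed + service.
{W2, W3}: P→W2 9·20=180, Q→W3 2·17=34, R→W2 6·18=108, S→W2 2·11=22. Service 344; fixed 131; total 475.
{W1, W2, W3}: P→W2 9·20=180, Q→W3 2·17=34, R→W2 6·18=108, S→W2 2·11=22. Service 344; fixed 249; total 593.
{W3}: P→W3 11·20=220, Q→W3 2·17=34, R→W3 12·18=216, S→W3 9·11=99. Service 569; fixed 33; total 602.
No other subset beats 475.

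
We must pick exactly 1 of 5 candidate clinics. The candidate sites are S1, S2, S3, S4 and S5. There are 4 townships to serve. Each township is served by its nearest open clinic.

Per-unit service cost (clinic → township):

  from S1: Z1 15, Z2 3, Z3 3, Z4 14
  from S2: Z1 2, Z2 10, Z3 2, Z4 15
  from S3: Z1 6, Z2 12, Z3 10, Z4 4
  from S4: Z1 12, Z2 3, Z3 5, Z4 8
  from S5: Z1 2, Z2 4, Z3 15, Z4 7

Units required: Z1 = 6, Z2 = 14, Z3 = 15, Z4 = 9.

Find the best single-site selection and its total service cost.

With exactly 1 open, each township uses its cheapest among the chosen.
{S4}: Z1→S4 12·6=72, Z2→S4 3·14=42, Z3→S4 5·15=75, Z4→S4 8·9=72. Service cost 261.
{S1}: service cost 303
{S2}: service cost 317
Among all 5 size-1 choices, {S4} is lowest.

Choose S4 only; total service cost 261.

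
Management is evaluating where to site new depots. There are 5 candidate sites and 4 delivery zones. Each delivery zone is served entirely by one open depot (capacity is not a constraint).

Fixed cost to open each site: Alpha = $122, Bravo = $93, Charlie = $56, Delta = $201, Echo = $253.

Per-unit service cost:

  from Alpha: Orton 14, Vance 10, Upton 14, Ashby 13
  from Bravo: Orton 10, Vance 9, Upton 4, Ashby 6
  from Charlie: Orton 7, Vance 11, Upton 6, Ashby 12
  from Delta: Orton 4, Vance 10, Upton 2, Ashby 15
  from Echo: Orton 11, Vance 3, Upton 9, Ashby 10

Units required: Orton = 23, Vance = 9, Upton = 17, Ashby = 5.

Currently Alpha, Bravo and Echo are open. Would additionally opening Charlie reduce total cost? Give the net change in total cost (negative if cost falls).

Current service cost with {Alpha, Bravo, Echo}: 355.
Adding Charlie: each delivery zone re-picks its cheapest; new service cost 286, saving 69.
Extra fixed cost: 56. Net change = 56 − 69 = -13.
(Totals: 823 → 810.)

Yes — net change −13 (cost falls by 13).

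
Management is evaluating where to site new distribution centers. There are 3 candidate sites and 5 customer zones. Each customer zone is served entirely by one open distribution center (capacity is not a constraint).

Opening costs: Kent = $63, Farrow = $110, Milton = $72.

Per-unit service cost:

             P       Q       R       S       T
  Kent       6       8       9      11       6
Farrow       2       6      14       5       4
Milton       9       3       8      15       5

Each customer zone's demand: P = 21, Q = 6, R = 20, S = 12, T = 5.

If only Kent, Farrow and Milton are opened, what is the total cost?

Each customer zone is assigned to its cheapest site among the open ones.
{Kent, Farrow, Milton}: P→Farrow 2·21=42, Q→Milton 3·6=18, R→Milton 8·20=160, S→Farrow 5·12=60, T→Farrow 4·5=20. Service 300; fixed 245; total 545.

Total cost: 545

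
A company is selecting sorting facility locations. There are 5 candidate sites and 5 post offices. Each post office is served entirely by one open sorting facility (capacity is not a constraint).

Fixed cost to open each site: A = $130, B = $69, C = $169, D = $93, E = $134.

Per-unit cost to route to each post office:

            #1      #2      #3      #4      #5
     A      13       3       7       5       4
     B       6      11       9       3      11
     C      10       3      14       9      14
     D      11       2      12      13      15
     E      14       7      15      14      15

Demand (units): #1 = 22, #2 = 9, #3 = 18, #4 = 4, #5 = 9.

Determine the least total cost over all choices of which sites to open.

For any fixed open set, each post office goes to its cheapest open site; total = fixed + service.
{A, B}: #1→B 6·22=132, #2→A 3·9=27, #3→A 7·18=126, #4→B 3·4=12, #5→A 4·9=36. Service 333; fixed 199; total 532.
{B}: service 504 + fixed 69 = 573
{B, D}: service 423 + fixed 162 = 585
{A, B, C, D, E}: service 324 + fixed 595 = 919
No other subset beats 532.

Minimum total cost: 532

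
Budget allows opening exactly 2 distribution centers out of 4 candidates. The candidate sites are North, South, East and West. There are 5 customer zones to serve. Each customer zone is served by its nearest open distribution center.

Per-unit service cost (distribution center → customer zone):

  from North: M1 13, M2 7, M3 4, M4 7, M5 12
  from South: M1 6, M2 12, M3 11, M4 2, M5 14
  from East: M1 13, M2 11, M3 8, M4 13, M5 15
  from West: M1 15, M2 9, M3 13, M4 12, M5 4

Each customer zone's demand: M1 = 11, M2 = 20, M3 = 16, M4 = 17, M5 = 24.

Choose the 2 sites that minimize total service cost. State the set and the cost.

Choose South and West; total service cost 552.

With exactly 2 open, each customer zone uses its cheapest among the chosen.
{South, West}: M1→South 6·11=66, M2→West 9·20=180, M3→South 11·16=176, M4→South 2·17=34, M5→West 4·24=96. Service cost 552.
{North, West}: service cost 562
{North, South}: service cost 592
Among all 6 size-2 choices, {South, West} is lowest.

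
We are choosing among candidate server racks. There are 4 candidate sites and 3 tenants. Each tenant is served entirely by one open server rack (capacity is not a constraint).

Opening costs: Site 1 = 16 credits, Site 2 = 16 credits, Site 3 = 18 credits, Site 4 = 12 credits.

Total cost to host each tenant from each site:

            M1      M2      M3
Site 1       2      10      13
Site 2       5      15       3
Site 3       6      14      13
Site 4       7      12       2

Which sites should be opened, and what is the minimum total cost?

For any fixed open set, each tenant goes to its cheapest open site; total = fixed + service.
{Site 4}: M1→Site 4 7, M2→Site 4 12, M3→Site 4 2. Service 21; fixed 12; total 33.
{Site 2}: M1→Site 2 5, M2→Site 2 15, M3→Site 2 3. Service 23; fixed 16; total 39.
{Site 1}: M1→Site 1 2, M2→Site 1 10, M3→Site 1 13. Service 25; fixed 16; total 41.
{Site 1, Site 2, Site 3, Site 4}: service 14 + fixed 62 = 76
No other subset beats 33.

Open Site 4 only; minimum total cost 33.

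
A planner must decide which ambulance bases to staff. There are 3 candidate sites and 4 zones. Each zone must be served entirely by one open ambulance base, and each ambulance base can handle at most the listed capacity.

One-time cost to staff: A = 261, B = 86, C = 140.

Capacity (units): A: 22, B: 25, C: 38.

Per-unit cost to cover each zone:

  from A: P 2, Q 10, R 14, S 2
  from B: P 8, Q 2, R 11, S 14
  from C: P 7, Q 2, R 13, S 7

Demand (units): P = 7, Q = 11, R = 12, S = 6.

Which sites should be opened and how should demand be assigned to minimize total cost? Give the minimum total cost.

Minimum total cost: 409

Open {C}: P→C 7·7=49, Q→C 2·11=22, R→C 13·12=156, S→C 7·6=42.
Loads: C carries 36/38. Service 269; fixed 140; total 409.
Next best feasible plan costs 471.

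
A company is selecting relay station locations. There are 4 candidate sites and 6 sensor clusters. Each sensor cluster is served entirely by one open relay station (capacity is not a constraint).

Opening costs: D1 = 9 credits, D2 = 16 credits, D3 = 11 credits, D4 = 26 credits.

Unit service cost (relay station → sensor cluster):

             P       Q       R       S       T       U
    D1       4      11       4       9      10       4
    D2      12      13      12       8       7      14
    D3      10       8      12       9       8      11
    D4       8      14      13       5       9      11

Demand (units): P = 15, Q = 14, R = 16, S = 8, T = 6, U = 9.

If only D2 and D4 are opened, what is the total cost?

Total cost: 717

Each sensor cluster is assigned to its cheapest site among the open ones.
{D2, D4}: P→D4 8·15=120, Q→D2 13·14=182, R→D2 12·16=192, S→D4 5·8=40, T→D2 7·6=42, U→D4 11·9=99. Service 675; fixed 42; total 717.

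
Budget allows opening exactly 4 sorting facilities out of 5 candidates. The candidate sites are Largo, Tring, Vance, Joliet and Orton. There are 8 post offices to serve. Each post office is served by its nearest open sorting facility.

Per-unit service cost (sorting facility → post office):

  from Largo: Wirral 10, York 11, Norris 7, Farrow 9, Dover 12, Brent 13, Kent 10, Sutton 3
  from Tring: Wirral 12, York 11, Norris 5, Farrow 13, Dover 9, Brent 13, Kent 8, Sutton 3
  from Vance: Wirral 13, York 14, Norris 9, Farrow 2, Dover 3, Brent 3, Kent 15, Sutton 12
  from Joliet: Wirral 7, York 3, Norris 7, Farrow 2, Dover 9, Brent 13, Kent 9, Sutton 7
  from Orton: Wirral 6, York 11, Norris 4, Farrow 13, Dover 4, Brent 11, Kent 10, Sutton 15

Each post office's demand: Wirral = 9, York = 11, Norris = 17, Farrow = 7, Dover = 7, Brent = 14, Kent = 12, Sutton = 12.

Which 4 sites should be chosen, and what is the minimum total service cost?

Choose Tring, Vance, Joliet and Orton; total service cost 364.

With exactly 4 open, each post office uses its cheapest among the chosen.
{Tring, Vance, Joliet, Orton}: Wirral→Orton 6·9=54, York→Joliet 3·11=33, Norris→Orton 4·17=68, Farrow→Vance 2·7=14, Dover→Vance 3·7=21, Brent→Vance 3·14=42, Kent→Tring 8·12=96, Sutton→Tring 3·12=36. Service cost 364.
{Largo, Vance, Joliet, Orton}: service cost 376
{Largo, Tring, Vance, Joliet}: service cost 390
Among all 5 size-4 choices, {Tring, Vance, Joliet, Orton} is lowest.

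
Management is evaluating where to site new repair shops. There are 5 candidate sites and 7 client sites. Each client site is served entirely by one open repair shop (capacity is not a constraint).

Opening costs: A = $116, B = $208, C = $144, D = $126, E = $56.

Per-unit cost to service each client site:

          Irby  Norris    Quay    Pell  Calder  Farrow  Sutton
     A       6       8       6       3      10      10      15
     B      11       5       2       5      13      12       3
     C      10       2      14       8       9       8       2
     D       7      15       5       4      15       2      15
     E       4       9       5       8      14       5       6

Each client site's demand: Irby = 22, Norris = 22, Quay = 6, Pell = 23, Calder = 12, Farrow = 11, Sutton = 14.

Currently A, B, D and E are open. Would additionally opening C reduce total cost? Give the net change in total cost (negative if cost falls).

No — net change +52 (cost rises by 52).

Current service cost with {A, B, D, E}: 463.
Adding C: each client site re-picks its cheapest; new service cost 371, saving 92.
Extra fixed cost: 144. Net change = 144 − 92 = 52.
(Totals: 969 → 1021.)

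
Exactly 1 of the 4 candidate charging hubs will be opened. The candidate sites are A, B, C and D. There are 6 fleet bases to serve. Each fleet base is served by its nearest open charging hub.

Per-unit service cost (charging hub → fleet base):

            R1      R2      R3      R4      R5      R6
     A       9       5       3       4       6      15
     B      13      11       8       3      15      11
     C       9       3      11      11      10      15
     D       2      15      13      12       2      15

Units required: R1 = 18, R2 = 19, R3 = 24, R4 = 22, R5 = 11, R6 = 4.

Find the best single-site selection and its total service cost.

Choose A only; total service cost 543.

With exactly 1 open, each fleet base uses its cheapest among the chosen.
{A}: R1→A 9·18=162, R2→A 5·19=95, R3→A 3·24=72, R4→A 4·22=88, R5→A 6·11=66, R6→A 15·4=60. Service cost 543.
{C}: service cost 895
{B}: service cost 910
Among all 4 size-1 choices, {A} is lowest.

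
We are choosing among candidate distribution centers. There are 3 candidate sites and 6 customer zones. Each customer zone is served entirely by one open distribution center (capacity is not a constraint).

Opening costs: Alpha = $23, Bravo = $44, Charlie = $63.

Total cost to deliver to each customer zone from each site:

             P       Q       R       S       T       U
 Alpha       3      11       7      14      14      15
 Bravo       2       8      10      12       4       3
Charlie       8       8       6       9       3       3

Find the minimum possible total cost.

For any fixed open set, each customer zone goes to its cheapest open site; total = fixed + service.
{Bravo}: P→Bravo 2, Q→Bravo 8, R→Bravo 10, S→Bravo 12, T→Bravo 4, U→Bravo 3. Service 39; fixed 44; total 83.
{Alpha}: service 64 + fixed 23 = 87
{Charlie}: P→Charlie 8, Q→Charlie 8, R→Charlie 6, S→Charlie 9, T→Charlie 3, U→Charlie 3. Service 37; fixed 63; total 100.
{Alpha, Bravo, Charlie}: service 31 + fixed 130 = 161
No other subset beats 83.

Minimum total cost: 83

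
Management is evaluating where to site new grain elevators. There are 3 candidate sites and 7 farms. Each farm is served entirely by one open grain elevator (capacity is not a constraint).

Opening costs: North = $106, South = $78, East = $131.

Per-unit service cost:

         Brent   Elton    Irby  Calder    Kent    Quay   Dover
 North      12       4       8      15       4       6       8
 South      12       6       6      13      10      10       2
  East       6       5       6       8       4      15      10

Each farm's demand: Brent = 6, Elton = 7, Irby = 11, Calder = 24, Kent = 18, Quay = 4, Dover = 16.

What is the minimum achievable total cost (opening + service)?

Minimum total cost: 682

For any fixed open set, each farm goes to its cheapest open site; total = fixed + service.
{South, East}: Brent→East 6·6=36, Elton→East 5·7=35, Irby→South 6·11=66, Calder→East 8·24=192, Kent→East 4·18=72, Quay→South 10·4=40, Dover→South 2·16=32. Service 473; fixed 209; total 682.
{East}: service 621 + fixed 131 = 752
{North, South, East}: Brent→East 6·6=36, Elton→North 4·7=28, Irby→South 6·11=66, Calder→East 8·24=192, Kent→North 4·18=72, Quay→North 6·4=24, Dover→South 2·16=32. Service 450; fixed 315; total 765.
{South}: Brent→South 12·6=72, Elton→South 6·7=42, Irby→South 6·11=66, Calder→South 13·24=312, Kent→South 10·18=180, Quay→South 10·4=40, Dover→South 2·16=32. Service 744; fixed 78; total 822.
(All 7 nonempty subsets were checked; South and East is lowest.)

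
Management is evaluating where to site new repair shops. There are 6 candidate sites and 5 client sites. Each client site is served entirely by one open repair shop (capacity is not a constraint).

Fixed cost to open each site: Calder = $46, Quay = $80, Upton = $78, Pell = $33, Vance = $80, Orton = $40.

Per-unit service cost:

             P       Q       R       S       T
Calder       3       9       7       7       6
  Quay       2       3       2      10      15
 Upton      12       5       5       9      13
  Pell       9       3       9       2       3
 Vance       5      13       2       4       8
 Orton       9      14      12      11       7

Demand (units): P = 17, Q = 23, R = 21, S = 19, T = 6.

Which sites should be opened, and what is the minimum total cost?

For any fixed open set, each client site goes to its cheapest open site; total = fixed + service.
{Quay, Pell}: P→Quay 2·17=34, Q→Quay 3·23=69, R→Quay 2·21=42, S→Pell 2·19=38, T→Pell 3·6=18. Service 201; fixed 113; total 314.
{Quay, Pell, Orton}: P→Quay 2·17=34, Q→Quay 3·23=69, R→Quay 2·21=42, S→Pell 2·19=38, T→Pell 3·6=18. Service 201; fixed 153; total 354.
{Calder, Quay, Pell}: P→Quay 2·17=34, Q→Quay 3·23=69, R→Quay 2·21=42, S→Pell 2·19=38, T→Pell 3·6=18. Service 201; fixed 159; total 360.
{Calder, Quay, Upton, Pell, Vance, Orton}: P→Quay 2·17=34, Q→Quay 3·23=69, R→Quay 2·21=42, S→Pell 2·19=38, T→Pell 3·6=18. Service 201; fixed 357; total 558.
No other subset beats 314.

Open Quay and Pell; minimum total cost 314.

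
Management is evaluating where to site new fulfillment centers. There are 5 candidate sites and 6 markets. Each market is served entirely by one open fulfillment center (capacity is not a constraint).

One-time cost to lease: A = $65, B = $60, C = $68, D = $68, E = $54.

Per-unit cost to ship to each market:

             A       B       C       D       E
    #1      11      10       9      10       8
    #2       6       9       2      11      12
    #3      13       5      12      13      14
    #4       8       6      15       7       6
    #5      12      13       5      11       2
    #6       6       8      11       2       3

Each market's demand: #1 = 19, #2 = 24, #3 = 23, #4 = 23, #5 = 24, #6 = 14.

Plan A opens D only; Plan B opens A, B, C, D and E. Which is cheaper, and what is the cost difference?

Plan A: {D}: #1→D 10·19=190, #2→D 11·24=264, #3→D 13·23=299, #4→D 7·23=161, #5→D 11·24=264, #6→D 2·14=28. Service 1206; fixed 68; total 1274.
Plan B: {A, B, C, D, E}: #1→E 8·19=152, #2→C 2·24=48, #3→B 5·23=115, #4→B 6·23=138, #5→E 2·24=48, #6→D 2·14=28. Service 529; fixed 315; total 844.
Difference: |1274 − 844| = 430.

Plan B is cheaper by 430.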